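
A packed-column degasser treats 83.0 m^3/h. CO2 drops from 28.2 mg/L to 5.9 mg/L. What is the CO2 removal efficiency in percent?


CO2_out / CO2_in = 5.9 / 28.2 = 0.20921986
Fraction remaining = 0.20921986
efficiency = (1 - 0.20921986) * 100 = 79.078 %

79.078 %


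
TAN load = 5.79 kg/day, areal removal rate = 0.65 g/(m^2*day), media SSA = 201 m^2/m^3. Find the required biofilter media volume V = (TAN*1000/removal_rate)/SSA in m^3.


A = 5.79*1000 / 0.65 = 8907.6923 m^2
V = 8907.6923 / 201 = 44.3169

44.3169 m^3


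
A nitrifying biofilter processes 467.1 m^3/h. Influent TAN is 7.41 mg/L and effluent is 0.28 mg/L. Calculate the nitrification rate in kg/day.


Concentration drop: TAN_in - TAN_out = 7.41 - 0.28 = 7.13 mg/L
Hourly TAN removed = Q * dTAN = 467.1 m^3/h * 7.13 mg/L = 3330.423 g/h  (m^3/h * mg/L = g/h)
Daily TAN removed = 3330.423 * 24 = 79930.152 g/day
Convert to kg/day: 79930.152 / 1000 = 79.930152 kg/day

79.930152 kg/day


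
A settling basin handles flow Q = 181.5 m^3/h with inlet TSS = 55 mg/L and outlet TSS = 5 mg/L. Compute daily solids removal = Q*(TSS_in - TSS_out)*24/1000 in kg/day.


Concentration drop: TSS_in - TSS_out = 55 - 5 = 50 mg/L
Hourly solids removed = Q * dTSS = 181.5 m^3/h * 50 mg/L = 9075 g/h  (m^3/h * mg/L = g/h)
Daily solids removed = 9075 * 24 = 217800 g/day
Convert g to kg: 217800 / 1000 = 217.8 kg/day

217.8 kg/day


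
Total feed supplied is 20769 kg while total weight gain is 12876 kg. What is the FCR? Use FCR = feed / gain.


FCR = feed consumed / weight gained
FCR = 20769 kg / 12876 kg = 1.613

1.613


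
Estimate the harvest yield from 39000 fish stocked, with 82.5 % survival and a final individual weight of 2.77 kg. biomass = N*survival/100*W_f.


Survivors = 39000 * 82.5/100 = 32175 fish
Harvest biomass = survivors * W_f = 32175 * 2.77 = 89124.75 kg

89124.75 kg


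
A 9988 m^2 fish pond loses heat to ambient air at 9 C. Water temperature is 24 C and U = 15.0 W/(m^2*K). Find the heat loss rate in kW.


Temperature difference dT = 24 - 9 = 15 K
Heat loss (W) = U * A * dT = 15.0 * 9988 * 15 = 2247300 W
Convert to kW: 2247300 / 1000 = 2247.3 kW

2247.3 kW


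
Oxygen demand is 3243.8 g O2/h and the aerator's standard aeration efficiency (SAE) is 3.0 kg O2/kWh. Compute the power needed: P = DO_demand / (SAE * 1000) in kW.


SAE in g O2/kWh = 3.0 * 1000 = 3000 g/kWh
P = DO_demand / SAE_g = 3243.8 / 3000 = 1.08127 kW

1.08127 kW


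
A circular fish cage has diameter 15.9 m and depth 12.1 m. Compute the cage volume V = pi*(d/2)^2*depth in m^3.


r = d/2 = 15.9/2 = 7.95 m
Base area = pi*r^2 = pi*7.95^2 = 198.55651 m^2
Volume = 198.55651 * 12.1 = 2402.53 m^3

2402.53 m^3


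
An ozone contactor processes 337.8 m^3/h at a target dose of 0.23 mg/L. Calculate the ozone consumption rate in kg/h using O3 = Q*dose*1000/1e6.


O3 demand (mg/h) = Q * dose * 1000 = 337.8 * 0.23 * 1000 = 77694 mg/h
Convert mg to kg: 77694 / 1e6 = 0.077694 kg/h

0.077694 kg/h


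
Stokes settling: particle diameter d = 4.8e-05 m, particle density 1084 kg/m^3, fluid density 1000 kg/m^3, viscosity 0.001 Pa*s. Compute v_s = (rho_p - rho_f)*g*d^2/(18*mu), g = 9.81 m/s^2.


Density difference: rho_p - rho_f = 1084 - 1000 = 84 kg/m^3
d^2 = (4.8e-05)^2 = 2.304e-09 m^2
Numerator = (rho_p - rho_f) * g * d^2 = 84 * 9.81 * 2.304e-09 = 1.8985882e-06
Denominator = 18 * mu = 18 * 0.001 = 0.018
v_s = 1.8985882e-06 / 0.018 = 1.05477e-04 m/s
Check: Re = rho_f * v_s * d / mu = 1000 * 1.05477e-04 * 4.8e-05 / 0.001 = 0.00506 < 1, so Stokes' law applies.

1.05477e-04 m/s


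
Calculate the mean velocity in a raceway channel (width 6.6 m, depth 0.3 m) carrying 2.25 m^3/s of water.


Cross-sectional area = W * d = 6.6 * 0.3 = 1.98 m^2
Velocity = Q / A = 2.25 / 1.98 = 1.13636 m/s

1.13636 m/s


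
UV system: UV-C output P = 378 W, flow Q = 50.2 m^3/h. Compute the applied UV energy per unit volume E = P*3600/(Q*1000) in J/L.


Energy delivered per hour = 378 W * 3600 s = 1360800 J/h
Volume treated per hour = 50.2 m^3/h * 1000 = 50200 L/h
dose = 1360800 / 50200 = 27.1076 J/L

27.1076 J/L


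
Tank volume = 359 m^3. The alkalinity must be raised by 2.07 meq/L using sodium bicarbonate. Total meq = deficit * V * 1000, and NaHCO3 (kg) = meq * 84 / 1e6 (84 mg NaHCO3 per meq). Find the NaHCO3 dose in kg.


Tank volume in L = 359 m^3 * 1000 = 359000 L
Total meq required = 2.07 meq/L * 359000 L = 743130 meq
NaHCO3 mass = 743130 meq * 84 mg/meq / 1e6 = 62.4229 kg

62.4229 kg


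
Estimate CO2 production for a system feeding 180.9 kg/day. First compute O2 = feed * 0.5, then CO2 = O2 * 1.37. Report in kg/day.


O2 = 180.9 * 0.5 = 90.45
CO2 = 90.45 * 1.37 = 123.9165

123.9165 kg/day


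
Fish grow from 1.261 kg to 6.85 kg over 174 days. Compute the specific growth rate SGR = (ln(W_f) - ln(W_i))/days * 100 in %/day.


ln(W_f) = ln(6.85) = 1.9242487
ln(W_i) = ln(1.261) = 0.23190506
ln(W_f) - ln(W_i) = 1.9242487 - 0.23190506 = 1.6923436
SGR = 1.6923436 / 174 * 100 = 0.972611 %/day

0.972611 %/day


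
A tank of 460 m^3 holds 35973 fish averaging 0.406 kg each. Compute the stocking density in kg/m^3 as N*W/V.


Total biomass = 35973 fish * 0.406 kg = 14605.038 kg
Density = total biomass / volume = 14605.038 / 460 = 31.7501 kg/m^3

31.7501 kg/m^3


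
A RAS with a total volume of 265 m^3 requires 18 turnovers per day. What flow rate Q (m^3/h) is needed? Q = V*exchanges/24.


Daily recirculation volume = 265 m^3 * 18 = 4770 m^3/day
Flow rate Q = daily volume / 24 h = 4770 / 24 = 198.75 m^3/h

198.75 m^3/h


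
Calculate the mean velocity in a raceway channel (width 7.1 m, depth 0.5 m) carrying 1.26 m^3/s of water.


Cross-sectional area = W * d = 7.1 * 0.5 = 3.55 m^2
Velocity = Q / A = 1.26 / 3.55 = 0.35493 m/s

0.35493 m/s


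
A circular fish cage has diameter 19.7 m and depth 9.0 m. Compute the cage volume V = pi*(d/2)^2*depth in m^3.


r = d/2 = 19.7/2 = 9.85 m
Base area = pi*r^2 = pi*9.85^2 = 304.80517 m^2
Volume = 304.80517 * 9.0 = 2743.25 m^3

2743.25 m^3


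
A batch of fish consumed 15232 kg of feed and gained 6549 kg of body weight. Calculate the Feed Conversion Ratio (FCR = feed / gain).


FCR = feed consumed / weight gained
FCR = 15232 kg / 6549 kg = 2.32585

2.32585


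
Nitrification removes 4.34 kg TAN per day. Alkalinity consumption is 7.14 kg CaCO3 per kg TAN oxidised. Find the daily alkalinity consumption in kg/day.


Alkalinity factor: 7.14 kg CaCO3 consumed per kg TAN nitrified
alk = 4.34 kg TAN * 7.14 = 30.9876 kg CaCO3/day

30.9876 kg CaCO3/day


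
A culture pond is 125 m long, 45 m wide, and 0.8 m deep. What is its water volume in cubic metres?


Base area = L * W = 125 * 45 = 5625 m^2
Volume = area * depth = 5625 * 0.8 = 4500 m^3

4500 m^3


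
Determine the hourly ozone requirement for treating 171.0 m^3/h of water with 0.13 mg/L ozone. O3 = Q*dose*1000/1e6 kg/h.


O3 demand (mg/h) = Q * dose * 1000 = 171.0 * 0.13 * 1000 = 22230 mg/h
Convert mg to kg: 22230 / 1e6 = 0.02223 kg/h

0.02223 kg/h


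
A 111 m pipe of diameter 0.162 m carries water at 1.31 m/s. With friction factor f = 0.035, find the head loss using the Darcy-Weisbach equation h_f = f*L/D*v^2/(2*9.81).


v^2 = 1.31^2 = 1.7161 m^2/s^2
L/D = 111/0.162 = 685.18519
h_f = f*(L/D)*v^2/(2g) = 0.035 * 685.18519 * 1.7161 / 19.62 = 2.09759 m

2.09759 m


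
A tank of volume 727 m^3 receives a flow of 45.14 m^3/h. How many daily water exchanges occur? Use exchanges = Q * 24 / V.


Daily flow volume = 45.14 m^3/h * 24 h = 1083.36 m^3/day
Exchanges = daily flow / tank volume = 1083.36 / 727 = 1.49018 exchanges/day

1.49018 exchanges/day


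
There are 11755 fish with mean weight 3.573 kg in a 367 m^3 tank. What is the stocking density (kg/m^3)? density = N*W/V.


Total biomass = 11755 fish * 3.573 kg = 42000.615 kg
Density = total biomass / volume = 42000.615 / 367 = 114.443 kg/m^3

114.443 kg/m^3


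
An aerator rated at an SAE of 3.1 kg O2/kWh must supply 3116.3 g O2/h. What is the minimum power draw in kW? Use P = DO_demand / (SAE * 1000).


SAE in g O2/kWh = 3.1 * 1000 = 3100 g/kWh
P = DO_demand / SAE_g = 3116.3 / 3100 = 1.00526 kW

1.00526 kW


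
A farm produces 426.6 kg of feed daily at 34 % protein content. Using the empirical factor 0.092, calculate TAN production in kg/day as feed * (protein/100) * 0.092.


Protein in feed = 426.6 * 34/100 = 145.044 kg/day
TAN = protein * 0.092 = 145.044 * 0.092 = 13.344048 kg/day

13.344048 kg/day


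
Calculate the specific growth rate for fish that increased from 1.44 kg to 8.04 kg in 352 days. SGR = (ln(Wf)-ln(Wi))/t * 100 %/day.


ln(W_f) = ln(8.04) = 2.0844291
ln(W_i) = ln(1.44) = 0.36464311
ln(W_f) - ln(W_i) = 2.0844291 - 0.36464311 = 1.719786
SGR = 1.719786 / 352 * 100 = 0.488576 %/day

0.488576 %/day


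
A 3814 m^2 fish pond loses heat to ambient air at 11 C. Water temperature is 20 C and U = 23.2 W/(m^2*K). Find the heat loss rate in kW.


Temperature difference dT = 20 - 11 = 9 K
Heat loss (W) = U * A * dT = 23.2 * 3814 * 9 = 796363.2 W
Convert to kW: 796363.2 / 1000 = 796.3632 kW

796.3632 kW


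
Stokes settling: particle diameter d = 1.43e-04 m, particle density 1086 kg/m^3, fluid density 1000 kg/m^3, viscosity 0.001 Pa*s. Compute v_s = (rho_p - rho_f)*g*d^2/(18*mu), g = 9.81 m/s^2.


Density difference: rho_p - rho_f = 1086 - 1000 = 86 kg/m^3
d^2 = (1.43e-04)^2 = 2.0449e-08 m^2
Numerator = (rho_p - rho_f) * g * d^2 = 86 * 9.81 * 2.0449e-08 = 1.7252003e-05
Denominator = 18 * mu = 18 * 0.001 = 0.018
v_s = 1.7252003e-05 / 0.018 = 9.58445e-04 m/s
Check: Re = rho_f * v_s * d / mu = 1000 * 9.58445e-04 * 1.43e-04 / 0.001 = 0.137 < 1, so Stokes' law applies.

9.58445e-04 m/s


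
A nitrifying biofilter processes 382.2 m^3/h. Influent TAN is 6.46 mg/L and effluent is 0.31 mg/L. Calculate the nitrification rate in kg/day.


Concentration drop: TAN_in - TAN_out = 6.46 - 0.31 = 6.15 mg/L
Hourly TAN removed = Q * dTAN = 382.2 m^3/h * 6.15 mg/L = 2350.53 g/h  (m^3/h * mg/L = g/h)
Daily TAN removed = 2350.53 * 24 = 56412.72 g/day
Convert to kg/day: 56412.72 / 1000 = 56.41272 kg/day

56.41272 kg/day


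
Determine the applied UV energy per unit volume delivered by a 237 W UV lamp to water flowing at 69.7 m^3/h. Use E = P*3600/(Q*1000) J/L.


Energy delivered per hour = 237 W * 3600 s = 853200 J/h
Volume treated per hour = 69.7 m^3/h * 1000 = 69700 L/h
dose = 853200 / 69700 = 12.241 J/L

12.241 J/L


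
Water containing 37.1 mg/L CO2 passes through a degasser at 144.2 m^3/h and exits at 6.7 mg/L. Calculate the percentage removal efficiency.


CO2_out / CO2_in = 6.7 / 37.1 = 0.18059299
Fraction remaining = 0.18059299
efficiency = (1 - 0.18059299) * 100 = 81.9407 %

81.9407 %


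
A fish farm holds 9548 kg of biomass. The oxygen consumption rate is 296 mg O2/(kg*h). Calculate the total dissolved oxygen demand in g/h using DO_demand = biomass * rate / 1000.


Total O2 consumption (mg/h) = 9548 kg * 296 mg/(kg*h) = 2826208 mg/h
Convert to g/h: 2826208 / 1000 = 2826.208 g/h

2826.208 g/h


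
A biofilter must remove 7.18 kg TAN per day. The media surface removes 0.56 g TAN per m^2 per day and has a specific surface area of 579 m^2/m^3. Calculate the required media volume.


A = 7.18*1000 / 0.56 = 12821.429 m^2
V = 12821.429 / 579 = 22.1441

22.1441 m^3


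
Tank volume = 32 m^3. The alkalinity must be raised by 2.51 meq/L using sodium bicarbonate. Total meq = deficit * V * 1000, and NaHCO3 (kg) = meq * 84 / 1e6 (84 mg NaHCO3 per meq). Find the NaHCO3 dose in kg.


Tank volume in L = 32 m^3 * 1000 = 32000 L
Total meq required = 2.51 meq/L * 32000 L = 80320 meq
NaHCO3 mass = 80320 meq * 84 mg/meq / 1e6 = 6.74688 kg

6.74688 kg


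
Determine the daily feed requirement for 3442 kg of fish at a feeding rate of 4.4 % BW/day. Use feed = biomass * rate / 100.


Feeding rate fraction = 4.4% / 100 = 0.044
Daily feed = 3442 kg * 0.044 = 151.448 kg/day

151.448 kg/day


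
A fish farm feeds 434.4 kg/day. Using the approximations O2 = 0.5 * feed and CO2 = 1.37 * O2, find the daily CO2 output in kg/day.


O2 = 434.4 * 0.5 = 217.2
CO2 = 217.2 * 1.37 = 297.564

297.564 kg/day


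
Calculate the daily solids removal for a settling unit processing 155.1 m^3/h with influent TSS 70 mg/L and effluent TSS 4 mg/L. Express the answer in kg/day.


Concentration drop: TSS_in - TSS_out = 70 - 4 = 66 mg/L
Hourly solids removed = Q * dTSS = 155.1 m^3/h * 66 mg/L = 10236.6 g/h  (m^3/h * mg/L = g/h)
Daily solids removed = 10236.6 * 24 = 245678.4 g/day
Convert g to kg: 245678.4 / 1000 = 245.6784 kg/day

245.6784 kg/day


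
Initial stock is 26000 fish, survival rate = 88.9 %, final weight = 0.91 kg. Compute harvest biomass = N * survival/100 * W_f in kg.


Survivors = 26000 * 88.9/100 = 23114 fish
Harvest biomass = survivors * W_f = 23114 * 0.91 = 21033.74 kg

21033.74 kg


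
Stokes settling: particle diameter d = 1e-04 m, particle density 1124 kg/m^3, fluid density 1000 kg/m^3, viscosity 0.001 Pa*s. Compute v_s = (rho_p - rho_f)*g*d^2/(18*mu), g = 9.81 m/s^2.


Density difference: rho_p - rho_f = 1124 - 1000 = 124 kg/m^3
d^2 = (1e-04)^2 = 1e-08 m^2
Numerator = (rho_p - rho_f) * g * d^2 = 124 * 9.81 * 1e-08 = 1.21644e-05
Denominator = 18 * mu = 18 * 0.001 = 0.018
v_s = 1.21644e-05 / 0.018 = 6.758e-04 m/s
Check: Re = rho_f * v_s * d / mu = 1000 * 6.758e-04 * 1e-04 / 0.001 = 0.0676 < 1, so Stokes' law applies.

6.758e-04 m/s


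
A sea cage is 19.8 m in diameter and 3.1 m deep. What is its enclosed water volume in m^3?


r = d/2 = 19.8/2 = 9.9 m
Base area = pi*r^2 = pi*9.9^2 = 307.9075 m^2
Volume = 307.9075 * 3.1 = 954.513 m^3

954.513 m^3


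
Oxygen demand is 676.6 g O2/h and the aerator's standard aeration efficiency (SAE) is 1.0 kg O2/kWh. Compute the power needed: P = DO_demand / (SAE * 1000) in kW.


SAE in g O2/kWh = 1.0 * 1000 = 1000 g/kWh
P = DO_demand / SAE_g = 676.6 / 1000 = 0.6766 kW

0.6766 kW


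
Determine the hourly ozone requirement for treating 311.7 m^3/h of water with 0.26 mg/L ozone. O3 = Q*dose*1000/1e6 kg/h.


O3 demand (mg/h) = Q * dose * 1000 = 311.7 * 0.26 * 1000 = 81042 mg/h
Convert mg to kg: 81042 / 1e6 = 0.081042 kg/h

0.081042 kg/h


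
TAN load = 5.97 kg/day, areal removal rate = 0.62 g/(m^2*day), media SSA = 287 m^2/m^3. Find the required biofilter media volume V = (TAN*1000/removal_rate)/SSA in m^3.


A = 5.97*1000 / 0.62 = 9629.0323 m^2
V = 9629.0323 / 287 = 33.5506

33.5506 m^3


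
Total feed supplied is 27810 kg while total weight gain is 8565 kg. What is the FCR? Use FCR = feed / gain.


FCR = feed consumed / weight gained
FCR = 27810 kg / 8565 kg = 3.24694

3.24694


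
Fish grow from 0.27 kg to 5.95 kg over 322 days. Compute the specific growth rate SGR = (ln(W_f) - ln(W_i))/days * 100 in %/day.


ln(W_f) = ln(5.95) = 1.7833912
ln(W_i) = ln(0.27) = -1.3093333
ln(W_f) - ln(W_i) = 1.7833912 - -1.3093333 = 3.0927245
SGR = 3.0927245 / 322 * 100 = 0.960473 %/day

0.960473 %/day


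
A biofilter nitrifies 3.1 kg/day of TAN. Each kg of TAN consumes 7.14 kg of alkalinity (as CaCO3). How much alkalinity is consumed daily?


Alkalinity factor: 7.14 kg CaCO3 consumed per kg TAN nitrified
alk = 3.1 kg TAN * 7.14 = 22.134 kg CaCO3/day

22.134 kg CaCO3/day


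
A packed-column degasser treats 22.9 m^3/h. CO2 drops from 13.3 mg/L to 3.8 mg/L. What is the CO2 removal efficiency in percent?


CO2_out / CO2_in = 3.8 / 13.3 = 0.28571429
Fraction remaining = 0.28571429
efficiency = (1 - 0.28571429) * 100 = 71.4286 %

71.4286 %


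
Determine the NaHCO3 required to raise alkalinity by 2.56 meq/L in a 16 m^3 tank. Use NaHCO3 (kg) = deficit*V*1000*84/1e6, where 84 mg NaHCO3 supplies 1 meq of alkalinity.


Tank volume in L = 16 m^3 * 1000 = 16000 L
Total meq required = 2.56 meq/L * 16000 L = 40960 meq
NaHCO3 mass = 40960 meq * 84 mg/meq / 1e6 = 3.44064 kg

3.44064 kg


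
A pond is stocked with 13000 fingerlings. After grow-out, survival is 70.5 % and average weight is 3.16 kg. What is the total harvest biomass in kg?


Survivors = 13000 * 70.5/100 = 9165 fish
Harvest biomass = survivors * W_f = 9165 * 3.16 = 28961.4 kg

28961.4 kg


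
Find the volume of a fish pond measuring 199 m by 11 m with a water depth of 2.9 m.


Base area = L * W = 199 * 11 = 2189 m^2
Volume = area * depth = 2189 * 2.9 = 6348.1 m^3

6348.1 m^3


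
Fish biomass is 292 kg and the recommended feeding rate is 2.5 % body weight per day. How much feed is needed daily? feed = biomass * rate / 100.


Feeding rate fraction = 2.5% / 100 = 0.025
Daily feed = 292 kg * 0.025 = 7.3 kg/day

7.3 kg/day


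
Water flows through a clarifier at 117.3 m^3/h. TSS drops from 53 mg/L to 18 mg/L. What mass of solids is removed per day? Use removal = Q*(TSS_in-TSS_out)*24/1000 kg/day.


Concentration drop: TSS_in - TSS_out = 53 - 18 = 35 mg/L
Hourly solids removed = Q * dTSS = 117.3 m^3/h * 35 mg/L = 4105.5 g/h  (m^3/h * mg/L = g/h)
Daily solids removed = 4105.5 * 24 = 98532 g/day
Convert g to kg: 98532 / 1000 = 98.532 kg/day

98.532 kg/day


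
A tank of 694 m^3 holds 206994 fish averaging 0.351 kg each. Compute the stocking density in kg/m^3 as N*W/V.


Total biomass = 206994 fish * 0.351 kg = 72654.894 kg
Density = total biomass / volume = 72654.894 / 694 = 104.69 kg/m^3

104.69 kg/m^3


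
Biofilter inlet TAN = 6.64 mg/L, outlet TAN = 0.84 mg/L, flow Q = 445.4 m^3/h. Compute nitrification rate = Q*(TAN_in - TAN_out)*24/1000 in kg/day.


Concentration drop: TAN_in - TAN_out = 6.64 - 0.84 = 5.8 mg/L
Hourly TAN removed = Q * dTAN = 445.4 m^3/h * 5.8 mg/L = 2583.32 g/h  (m^3/h * mg/L = g/h)
Daily TAN removed = 2583.32 * 24 = 61999.68 g/day
Convert to kg/day: 61999.68 / 1000 = 61.99968 kg/day

61.99968 kg/day


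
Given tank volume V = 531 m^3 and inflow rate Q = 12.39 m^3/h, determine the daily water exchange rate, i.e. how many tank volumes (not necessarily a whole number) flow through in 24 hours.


Daily flow volume = 12.39 m^3/h * 24 h = 297.36 m^3/day
Exchanges = daily flow / tank volume = 297.36 / 531 = 0.56 exchanges/day

0.56 exchanges/day


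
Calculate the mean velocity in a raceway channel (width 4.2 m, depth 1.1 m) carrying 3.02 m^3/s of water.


Cross-sectional area = W * d = 4.2 * 1.1 = 4.62 m^2
Velocity = Q / A = 3.02 / 4.62 = 0.65368 m/s

0.65368 m/s


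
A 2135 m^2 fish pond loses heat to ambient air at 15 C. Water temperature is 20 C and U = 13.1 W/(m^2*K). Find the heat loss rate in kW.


Temperature difference dT = 20 - 15 = 5 K
Heat loss (W) = U * A * dT = 13.1 * 2135 * 5 = 139842.5 W
Convert to kW: 139842.5 / 1000 = 139.8425 kW

139.8425 kW


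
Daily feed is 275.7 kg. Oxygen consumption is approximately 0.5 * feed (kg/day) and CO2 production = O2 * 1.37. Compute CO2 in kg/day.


O2 = 275.7 * 0.5 = 137.85
CO2 = 137.85 * 1.37 = 188.8545

188.8545 kg/day


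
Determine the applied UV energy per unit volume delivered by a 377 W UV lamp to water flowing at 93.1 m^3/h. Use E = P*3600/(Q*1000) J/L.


Energy delivered per hour = 377 W * 3600 s = 1357200 J/h
Volume treated per hour = 93.1 m^3/h * 1000 = 93100 L/h
dose = 1357200 / 93100 = 14.5779 J/L

14.5779 J/L


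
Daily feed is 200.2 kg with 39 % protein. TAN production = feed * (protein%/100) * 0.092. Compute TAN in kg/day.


Protein in feed = 200.2 * 39/100 = 78.078 kg/day
TAN = protein * 0.092 = 78.078 * 0.092 = 7.183176 kg/day

7.183176 kg/day


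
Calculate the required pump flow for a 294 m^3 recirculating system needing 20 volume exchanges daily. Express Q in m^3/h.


Daily recirculation volume = 294 m^3 * 20 = 5880 m^3/day
Flow rate Q = daily volume / 24 h = 5880 / 24 = 245 m^3/h

245 m^3/h


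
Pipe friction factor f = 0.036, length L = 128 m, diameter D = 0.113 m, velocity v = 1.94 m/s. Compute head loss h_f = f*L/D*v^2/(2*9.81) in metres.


v^2 = 1.94^2 = 3.7636 m^2/s^2
L/D = 128/0.113 = 1132.7434
h_f = f*(L/D)*v^2/(2g) = 0.036 * 1132.7434 * 3.7636 / 19.62 = 7.82237 m

7.82237 m


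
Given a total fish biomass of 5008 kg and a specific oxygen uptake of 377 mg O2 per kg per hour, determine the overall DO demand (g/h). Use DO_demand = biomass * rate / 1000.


Total O2 consumption (mg/h) = 5008 kg * 377 mg/(kg*h) = 1888016 mg/h
Convert to g/h: 1888016 / 1000 = 1888.016 g/h

1888.016 g/h


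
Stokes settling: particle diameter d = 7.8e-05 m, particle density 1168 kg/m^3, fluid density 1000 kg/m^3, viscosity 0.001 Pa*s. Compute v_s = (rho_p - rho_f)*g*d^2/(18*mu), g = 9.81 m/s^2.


Density difference: rho_p - rho_f = 1168 - 1000 = 168 kg/m^3
d^2 = (7.8e-05)^2 = 6.084e-09 m^2
Numerator = (rho_p - rho_f) * g * d^2 = 168 * 9.81 * 6.084e-09 = 1.0026919e-05
Denominator = 18 * mu = 18 * 0.001 = 0.018
v_s = 1.0026919e-05 / 0.018 = 5.57051e-04 m/s
Check: Re = rho_f * v_s * d / mu = 1000 * 5.57051e-04 * 7.8e-05 / 0.001 = 0.0434 < 1, so Stokes' law applies.

5.57051e-04 m/s


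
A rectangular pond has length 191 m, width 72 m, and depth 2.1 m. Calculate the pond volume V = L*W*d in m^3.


Base area = L * W = 191 * 72 = 13752 m^2
Volume = area * depth = 13752 * 2.1 = 28879.2 m^3

28879.2 m^3


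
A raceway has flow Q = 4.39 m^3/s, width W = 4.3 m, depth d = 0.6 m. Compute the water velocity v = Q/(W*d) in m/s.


Cross-sectional area = W * d = 4.3 * 0.6 = 2.58 m^2
Velocity = Q / A = 4.39 / 2.58 = 1.70155 m/s

1.70155 m/s


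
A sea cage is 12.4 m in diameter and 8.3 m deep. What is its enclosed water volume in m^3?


r = d/2 = 12.4/2 = 6.2 m
Base area = pi*r^2 = pi*6.2^2 = 120.76282 m^2
Volume = 120.76282 * 8.3 = 1002.33 m^3

1002.33 m^3


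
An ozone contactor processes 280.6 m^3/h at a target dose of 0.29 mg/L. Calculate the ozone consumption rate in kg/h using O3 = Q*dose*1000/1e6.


O3 demand (mg/h) = Q * dose * 1000 = 280.6 * 0.29 * 1000 = 81374 mg/h
Convert mg to kg: 81374 / 1e6 = 0.081374 kg/h

0.081374 kg/h


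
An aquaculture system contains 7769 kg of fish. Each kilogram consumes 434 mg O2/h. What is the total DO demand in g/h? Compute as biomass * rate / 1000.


Total O2 consumption (mg/h) = 7769 kg * 434 mg/(kg*h) = 3371746 mg/h
Convert to g/h: 3371746 / 1000 = 3371.746 g/h

3371.746 g/h


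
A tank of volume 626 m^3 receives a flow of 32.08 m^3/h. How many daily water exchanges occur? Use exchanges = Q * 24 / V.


Daily flow volume = 32.08 m^3/h * 24 h = 769.92 m^3/day
Exchanges = daily flow / tank volume = 769.92 / 626 = 1.2299 exchanges/day

1.2299 exchanges/day


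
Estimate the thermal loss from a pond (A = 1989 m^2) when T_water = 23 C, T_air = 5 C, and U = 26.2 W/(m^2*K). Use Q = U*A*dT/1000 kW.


Temperature difference dT = 23 - 5 = 18 K
Heat loss (W) = U * A * dT = 26.2 * 1989 * 18 = 938012.4 W
Convert to kW: 938012.4 / 1000 = 938.0124 kW

938.0124 kW


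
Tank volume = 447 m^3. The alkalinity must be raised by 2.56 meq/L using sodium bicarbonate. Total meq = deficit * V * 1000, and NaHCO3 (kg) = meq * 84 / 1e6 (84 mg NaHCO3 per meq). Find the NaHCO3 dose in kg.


Tank volume in L = 447 m^3 * 1000 = 447000 L
Total meq required = 2.56 meq/L * 447000 L = 1144320 meq
NaHCO3 mass = 1144320 meq * 84 mg/meq / 1e6 = 96.1229 kg

96.1229 kg


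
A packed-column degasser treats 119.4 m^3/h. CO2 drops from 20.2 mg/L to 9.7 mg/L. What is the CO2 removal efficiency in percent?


CO2_out / CO2_in = 9.7 / 20.2 = 0.48019802
Fraction remaining = 0.48019802
efficiency = (1 - 0.48019802) * 100 = 51.9802 %

51.9802 %


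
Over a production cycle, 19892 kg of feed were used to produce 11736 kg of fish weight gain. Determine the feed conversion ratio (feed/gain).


FCR = feed consumed / weight gained
FCR = 19892 kg / 11736 kg = 1.69496

1.69496


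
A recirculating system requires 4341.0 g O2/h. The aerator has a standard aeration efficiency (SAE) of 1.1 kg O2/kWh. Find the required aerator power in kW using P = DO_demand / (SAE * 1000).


SAE in g O2/kWh = 1.1 * 1000 = 1100 g/kWh
P = DO_demand / SAE_g = 4341.0 / 1100 = 3.94636 kW

3.94636 kW


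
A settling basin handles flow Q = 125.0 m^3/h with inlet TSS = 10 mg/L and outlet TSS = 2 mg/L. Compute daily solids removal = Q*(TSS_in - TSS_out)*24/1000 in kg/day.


Concentration drop: TSS_in - TSS_out = 10 - 2 = 8 mg/L
Hourly solids removed = Q * dTSS = 125.0 m^3/h * 8 mg/L = 1000 g/h  (m^3/h * mg/L = g/h)
Daily solids removed = 1000 * 24 = 24000 g/day
Convert g to kg: 24000 / 1000 = 24 kg/day

24 kg/day


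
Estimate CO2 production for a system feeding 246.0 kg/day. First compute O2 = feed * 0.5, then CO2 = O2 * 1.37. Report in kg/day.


O2 = 246.0 * 0.5 = 123
CO2 = 123 * 1.37 = 168.51

168.51 kg/day


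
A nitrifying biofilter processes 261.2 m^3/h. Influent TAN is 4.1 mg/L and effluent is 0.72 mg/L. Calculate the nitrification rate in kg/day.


Concentration drop: TAN_in - TAN_out = 4.1 - 0.72 = 3.38 mg/L
Hourly TAN removed = Q * dTAN = 261.2 m^3/h * 3.38 mg/L = 882.856 g/h  (m^3/h * mg/L = g/h)
Daily TAN removed = 882.856 * 24 = 21188.544 g/day
Convert to kg/day: 21188.544 / 1000 = 21.188544 kg/day

21.188544 kg/day


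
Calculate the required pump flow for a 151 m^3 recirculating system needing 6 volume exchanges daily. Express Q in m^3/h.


Daily recirculation volume = 151 m^3 * 6 = 906 m^3/day
Flow rate Q = daily volume / 24 h = 906 / 24 = 37.75 m^3/h

37.75 m^3/h


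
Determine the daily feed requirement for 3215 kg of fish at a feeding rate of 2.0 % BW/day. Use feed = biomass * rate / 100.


Feeding rate fraction = 2.0% / 100 = 0.02
Daily feed = 3215 kg * 0.02 = 64.3 kg/day

64.3 kg/day


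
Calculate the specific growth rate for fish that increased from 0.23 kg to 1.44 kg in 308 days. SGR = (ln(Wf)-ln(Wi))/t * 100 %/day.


ln(W_f) = ln(1.44) = 0.36464311
ln(W_i) = ln(0.23) = -1.469676
ln(W_f) - ln(W_i) = 0.36464311 - -1.469676 = 1.8343191
SGR = 1.8343191 / 308 * 100 = 0.595558 %/day

0.595558 %/day


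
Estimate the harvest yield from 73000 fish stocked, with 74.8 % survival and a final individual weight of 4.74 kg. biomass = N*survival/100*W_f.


Survivors = 73000 * 74.8/100 = 54604 fish
Harvest biomass = survivors * W_f = 54604 * 4.74 = 258822.96 kg

258822.96 kg


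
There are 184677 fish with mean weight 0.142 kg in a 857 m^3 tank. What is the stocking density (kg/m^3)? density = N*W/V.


Total biomass = 184677 fish * 0.142 kg = 26224.134 kg
Density = total biomass / volume = 26224.134 / 857 = 30.5999 kg/m^3

30.5999 kg/m^3


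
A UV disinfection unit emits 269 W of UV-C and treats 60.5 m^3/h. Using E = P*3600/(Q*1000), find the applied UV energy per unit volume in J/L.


Energy delivered per hour = 269 W * 3600 s = 968400 J/h
Volume treated per hour = 60.5 m^3/h * 1000 = 60500 L/h
dose = 968400 / 60500 = 16.0066 J/L

16.0066 J/L


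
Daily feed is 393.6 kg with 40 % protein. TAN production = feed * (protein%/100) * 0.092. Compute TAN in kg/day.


Protein in feed = 393.6 * 40/100 = 157.44 kg/day
TAN = protein * 0.092 = 157.44 * 0.092 = 14.48448 kg/day

14.48448 kg/day


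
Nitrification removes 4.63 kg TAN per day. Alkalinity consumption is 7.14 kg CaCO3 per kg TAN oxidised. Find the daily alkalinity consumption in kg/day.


Alkalinity factor: 7.14 kg CaCO3 consumed per kg TAN nitrified
alk = 4.63 kg TAN * 7.14 = 33.0582 kg CaCO3/day

33.0582 kg CaCO3/day


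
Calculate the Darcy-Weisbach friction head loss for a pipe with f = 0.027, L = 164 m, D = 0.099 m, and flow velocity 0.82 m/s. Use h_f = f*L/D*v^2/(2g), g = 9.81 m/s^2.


v^2 = 0.82^2 = 0.6724 m^2/s^2
L/D = 164/0.099 = 1656.5657
h_f = f*(L/D)*v^2/(2g) = 0.027 * 1656.5657 * 0.6724 / 19.62 = 1.53286 m

1.53286 m


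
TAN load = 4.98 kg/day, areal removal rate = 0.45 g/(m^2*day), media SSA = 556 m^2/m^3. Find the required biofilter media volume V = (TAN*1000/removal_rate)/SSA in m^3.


A = 4.98*1000 / 0.45 = 11066.667 m^2
V = 11066.667 / 556 = 19.9041

19.9041 m^3


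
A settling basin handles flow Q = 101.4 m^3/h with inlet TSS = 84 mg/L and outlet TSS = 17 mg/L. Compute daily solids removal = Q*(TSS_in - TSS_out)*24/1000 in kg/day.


Concentration drop: TSS_in - TSS_out = 84 - 17 = 67 mg/L
Hourly solids removed = Q * dTSS = 101.4 m^3/h * 67 mg/L = 6793.8 g/h  (m^3/h * mg/L = g/h)
Daily solids removed = 6793.8 * 24 = 163051.2 g/day
Convert g to kg: 163051.2 / 1000 = 163.0512 kg/day

163.0512 kg/day


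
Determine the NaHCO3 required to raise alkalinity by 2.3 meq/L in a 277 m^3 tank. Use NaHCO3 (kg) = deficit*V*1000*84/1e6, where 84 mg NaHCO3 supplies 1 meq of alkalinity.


Tank volume in L = 277 m^3 * 1000 = 277000 L
Total meq required = 2.3 meq/L * 277000 L = 637100 meq
NaHCO3 mass = 637100 meq * 84 mg/meq / 1e6 = 53.5164 kg

53.5164 kg


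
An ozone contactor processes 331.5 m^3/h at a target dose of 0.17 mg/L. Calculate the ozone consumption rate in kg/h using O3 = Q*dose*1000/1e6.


O3 demand (mg/h) = Q * dose * 1000 = 331.5 * 0.17 * 1000 = 56355 mg/h
Convert mg to kg: 56355 / 1e6 = 0.056355 kg/h

0.056355 kg/h


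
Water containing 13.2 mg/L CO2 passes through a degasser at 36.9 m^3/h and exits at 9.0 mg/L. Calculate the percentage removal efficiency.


CO2_out / CO2_in = 9.0 / 13.2 = 0.68181818
Fraction remaining = 0.68181818
efficiency = (1 - 0.68181818) * 100 = 31.8182 %

31.8182 %


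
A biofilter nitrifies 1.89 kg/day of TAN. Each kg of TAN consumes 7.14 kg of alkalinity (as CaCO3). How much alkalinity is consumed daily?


Alkalinity factor: 7.14 kg CaCO3 consumed per kg TAN nitrified
alk = 1.89 kg TAN * 7.14 = 13.4946 kg CaCO3/day

13.4946 kg CaCO3/day


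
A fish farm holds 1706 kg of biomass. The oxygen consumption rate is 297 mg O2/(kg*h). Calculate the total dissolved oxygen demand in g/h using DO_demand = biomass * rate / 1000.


Total O2 consumption (mg/h) = 1706 kg * 297 mg/(kg*h) = 506682 mg/h
Convert to g/h: 506682 / 1000 = 506.682 g/h

506.682 g/h


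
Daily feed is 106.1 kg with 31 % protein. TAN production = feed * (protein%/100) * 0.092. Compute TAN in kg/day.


Protein in feed = 106.1 * 31/100 = 32.891 kg/day
TAN = protein * 0.092 = 32.891 * 0.092 = 3.025972 kg/day

3.025972 kg/day


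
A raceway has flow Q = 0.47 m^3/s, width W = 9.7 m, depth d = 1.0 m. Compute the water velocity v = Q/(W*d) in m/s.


Cross-sectional area = W * d = 9.7 * 1.0 = 9.7 m^2
Velocity = Q / A = 0.47 / 9.7 = 0.0484536 m/s

0.0484536 m/s


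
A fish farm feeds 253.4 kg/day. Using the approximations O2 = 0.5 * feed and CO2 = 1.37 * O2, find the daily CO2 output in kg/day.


O2 = 253.4 * 0.5 = 126.7
CO2 = 126.7 * 1.37 = 173.579

173.579 kg/day


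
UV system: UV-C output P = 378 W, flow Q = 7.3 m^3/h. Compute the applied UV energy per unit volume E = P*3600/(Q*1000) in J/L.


Energy delivered per hour = 378 W * 3600 s = 1360800 J/h
Volume treated per hour = 7.3 m^3/h * 1000 = 7300 L/h
dose = 1360800 / 7300 = 186.411 J/L

186.411 J/L


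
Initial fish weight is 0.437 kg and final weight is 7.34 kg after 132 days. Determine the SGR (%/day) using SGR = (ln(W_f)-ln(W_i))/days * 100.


ln(W_f) = ln(7.34) = 1.9933388
ln(W_i) = ln(0.437) = -0.82782208
ln(W_f) - ln(W_i) = 1.9933388 - -0.82782208 = 2.8211609
SGR = 2.8211609 / 132 * 100 = 2.13724 %/day

2.13724 %/day


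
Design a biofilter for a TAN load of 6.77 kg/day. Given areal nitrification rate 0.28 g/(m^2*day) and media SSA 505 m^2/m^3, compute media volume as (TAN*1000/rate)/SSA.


A = 6.77*1000 / 0.28 = 24178.571 m^2
V = 24178.571 / 505 = 47.8784

47.8784 m^3


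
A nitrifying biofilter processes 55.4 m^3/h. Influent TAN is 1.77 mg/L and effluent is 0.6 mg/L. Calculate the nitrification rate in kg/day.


Concentration drop: TAN_in - TAN_out = 1.77 - 0.6 = 1.17 mg/L
Hourly TAN removed = Q * dTAN = 55.4 m^3/h * 1.17 mg/L = 64.818 g/h  (m^3/h * mg/L = g/h)
Daily TAN removed = 64.818 * 24 = 1555.632 g/day
Convert to kg/day: 1555.632 / 1000 = 1.555632 kg/day

1.555632 kg/day


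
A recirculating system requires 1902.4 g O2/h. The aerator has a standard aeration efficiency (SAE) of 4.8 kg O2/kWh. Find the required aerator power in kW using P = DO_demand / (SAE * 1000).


SAE in g O2/kWh = 4.8 * 1000 = 4800 g/kWh
P = DO_demand / SAE_g = 1902.4 / 4800 = 0.396333 kW

0.396333 kW


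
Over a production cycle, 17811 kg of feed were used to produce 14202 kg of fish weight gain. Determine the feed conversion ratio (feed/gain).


FCR = feed consumed / weight gained
FCR = 17811 kg / 14202 kg = 1.25412

1.25412


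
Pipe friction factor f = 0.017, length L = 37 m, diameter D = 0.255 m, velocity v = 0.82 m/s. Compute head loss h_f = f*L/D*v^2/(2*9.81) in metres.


v^2 = 0.82^2 = 0.6724 m^2/s^2
L/D = 37/0.255 = 145.09804
h_f = f*(L/D)*v^2/(2g) = 0.017 * 145.09804 * 0.6724 / 19.62 = 0.0845355 m

0.0845355 m


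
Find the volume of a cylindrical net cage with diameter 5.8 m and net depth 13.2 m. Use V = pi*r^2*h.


r = d/2 = 5.8/2 = 2.9 m
Base area = pi*r^2 = pi*2.9^2 = 26.420794 m^2
Volume = 26.420794 * 13.2 = 348.754 m^3

348.754 m^3


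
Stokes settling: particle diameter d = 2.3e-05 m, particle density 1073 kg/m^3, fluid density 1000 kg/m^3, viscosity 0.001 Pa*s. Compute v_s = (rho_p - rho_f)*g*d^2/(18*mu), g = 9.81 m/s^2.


Density difference: rho_p - rho_f = 1073 - 1000 = 73 kg/m^3
d^2 = (2.3e-05)^2 = 5.29e-10 m^2
Numerator = (rho_p - rho_f) * g * d^2 = 73 * 9.81 * 5.29e-10 = 3.7883277e-07
Denominator = 18 * mu = 18 * 0.001 = 0.018
v_s = 3.7883277e-07 / 0.018 = 2.10463e-05 m/s
Check: Re = rho_f * v_s * d / mu = 1000 * 2.10463e-05 * 2.3e-05 / 0.001 = 4.84e-04 < 1, so Stokes' law applies.

2.10463e-05 m/s


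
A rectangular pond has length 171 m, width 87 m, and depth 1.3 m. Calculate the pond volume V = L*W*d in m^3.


Base area = L * W = 171 * 87 = 14877 m^2
Volume = area * depth = 14877 * 1.3 = 19340.1 m^3

19340.1 m^3


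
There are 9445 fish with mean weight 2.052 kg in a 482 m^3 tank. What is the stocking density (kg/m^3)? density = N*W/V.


Total biomass = 9445 fish * 2.052 kg = 19381.14 kg
Density = total biomass / volume = 19381.14 / 482 = 40.2098 kg/m^3

40.2098 kg/m^3


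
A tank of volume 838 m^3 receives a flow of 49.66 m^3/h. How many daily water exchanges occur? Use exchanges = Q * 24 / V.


Daily flow volume = 49.66 m^3/h * 24 h = 1191.84 m^3/day
Exchanges = daily flow / tank volume = 1191.84 / 838 = 1.42224 exchanges/day

1.42224 exchanges/day


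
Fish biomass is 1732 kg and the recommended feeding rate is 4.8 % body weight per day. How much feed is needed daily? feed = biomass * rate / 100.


Feeding rate fraction = 4.8% / 100 = 0.048
Daily feed = 1732 kg * 0.048 = 83.136 kg/day

83.136 kg/day


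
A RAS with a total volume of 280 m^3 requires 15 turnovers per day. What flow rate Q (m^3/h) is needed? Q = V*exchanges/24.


Daily recirculation volume = 280 m^3 * 15 = 4200 m^3/day
Flow rate Q = daily volume / 24 h = 4200 / 24 = 175 m^3/h

175 m^3/h


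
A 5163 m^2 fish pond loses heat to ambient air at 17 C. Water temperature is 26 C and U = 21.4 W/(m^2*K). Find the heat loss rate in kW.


Temperature difference dT = 26 - 17 = 9 K
Heat loss (W) = U * A * dT = 21.4 * 5163 * 9 = 994393.8 W
Convert to kW: 994393.8 / 1000 = 994.3938 kW

994.3938 kW


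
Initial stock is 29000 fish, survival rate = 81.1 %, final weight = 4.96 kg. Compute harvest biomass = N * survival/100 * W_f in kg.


Survivors = 29000 * 81.1/100 = 23519 fish
Harvest biomass = survivors * W_f = 23519 * 4.96 = 116654.24 kg

116654.24 kg


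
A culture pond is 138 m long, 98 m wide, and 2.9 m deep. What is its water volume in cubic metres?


Base area = L * W = 138 * 98 = 13524 m^2
Volume = area * depth = 13524 * 2.9 = 39219.6 m^3

39219.6 m^3


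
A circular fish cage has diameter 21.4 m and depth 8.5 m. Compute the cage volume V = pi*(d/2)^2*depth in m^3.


r = d/2 = 21.4/2 = 10.7 m
Base area = pi*r^2 = pi*10.7^2 = 359.68094 m^2
Volume = 359.68094 * 8.5 = 3057.29 m^3

3057.29 m^3


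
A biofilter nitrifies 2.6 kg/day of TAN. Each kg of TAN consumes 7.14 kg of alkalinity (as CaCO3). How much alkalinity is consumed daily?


Alkalinity factor: 7.14 kg CaCO3 consumed per kg TAN nitrified
alk = 2.6 kg TAN * 7.14 = 18.564 kg CaCO3/day

18.564 kg CaCO3/day


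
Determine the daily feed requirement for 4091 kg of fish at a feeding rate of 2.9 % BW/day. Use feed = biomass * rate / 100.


Feeding rate fraction = 2.9% / 100 = 0.029
Daily feed = 4091 kg * 0.029 = 118.639 kg/day

118.639 kg/day


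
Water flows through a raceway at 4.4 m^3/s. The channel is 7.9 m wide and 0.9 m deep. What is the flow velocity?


Cross-sectional area = W * d = 7.9 * 0.9 = 7.11 m^2
Velocity = Q / A = 4.4 / 7.11 = 0.618847 m/s

0.618847 m/s


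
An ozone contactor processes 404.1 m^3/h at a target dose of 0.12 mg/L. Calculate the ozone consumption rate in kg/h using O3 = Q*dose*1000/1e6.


O3 demand (mg/h) = Q * dose * 1000 = 404.1 * 0.12 * 1000 = 48492 mg/h
Convert mg to kg: 48492 / 1e6 = 0.048492 kg/h

0.048492 kg/h


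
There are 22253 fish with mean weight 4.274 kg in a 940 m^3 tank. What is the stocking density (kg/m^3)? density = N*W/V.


Total biomass = 22253 fish * 4.274 kg = 95109.322 kg
Density = total biomass / volume = 95109.322 / 940 = 101.18 kg/m^3

101.18 kg/m^3


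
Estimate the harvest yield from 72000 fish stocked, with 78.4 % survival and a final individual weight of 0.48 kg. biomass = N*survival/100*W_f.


Survivors = 72000 * 78.4/100 = 56448 fish
Harvest biomass = survivors * W_f = 56448 * 0.48 = 27095.04 kg

27095.04 kg


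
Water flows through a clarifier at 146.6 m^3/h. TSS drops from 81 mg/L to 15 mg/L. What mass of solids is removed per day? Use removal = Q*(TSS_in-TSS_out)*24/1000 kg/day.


Concentration drop: TSS_in - TSS_out = 81 - 15 = 66 mg/L
Hourly solids removed = Q * dTSS = 146.6 m^3/h * 66 mg/L = 9675.6 g/h  (m^3/h * mg/L = g/h)
Daily solids removed = 9675.6 * 24 = 232214.4 g/day
Convert g to kg: 232214.4 / 1000 = 232.2144 kg/day

232.2144 kg/day


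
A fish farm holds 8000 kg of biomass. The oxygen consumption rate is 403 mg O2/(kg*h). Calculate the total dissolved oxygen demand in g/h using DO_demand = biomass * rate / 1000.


Total O2 consumption (mg/h) = 8000 kg * 403 mg/(kg*h) = 3224000 mg/h
Convert to g/h: 3224000 / 1000 = 3224 g/h

3224 g/h


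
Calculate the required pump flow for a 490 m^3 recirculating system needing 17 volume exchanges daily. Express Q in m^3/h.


Daily recirculation volume = 490 m^3 * 17 = 8330 m^3/day
Flow rate Q = daily volume / 24 h = 8330 / 24 = 347.083 m^3/h

347.083 m^3/h


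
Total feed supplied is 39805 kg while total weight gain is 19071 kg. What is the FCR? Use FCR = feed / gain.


FCR = feed consumed / weight gained
FCR = 39805 kg / 19071 kg = 2.0872

2.0872


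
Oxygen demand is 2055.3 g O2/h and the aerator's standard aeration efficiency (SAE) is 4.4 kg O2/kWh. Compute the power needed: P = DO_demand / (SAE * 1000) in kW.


SAE in g O2/kWh = 4.4 * 1000 = 4400 g/kWh
P = DO_demand / SAE_g = 2055.3 / 4400 = 0.467114 kW

0.467114 kW


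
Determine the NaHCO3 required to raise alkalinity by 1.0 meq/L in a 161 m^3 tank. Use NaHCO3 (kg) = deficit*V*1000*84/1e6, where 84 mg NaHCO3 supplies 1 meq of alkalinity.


Tank volume in L = 161 m^3 * 1000 = 161000 L
Total meq required = 1.0 meq/L * 161000 L = 161000 meq
NaHCO3 mass = 161000 meq * 84 mg/meq / 1e6 = 13.524 kg

13.524 kg


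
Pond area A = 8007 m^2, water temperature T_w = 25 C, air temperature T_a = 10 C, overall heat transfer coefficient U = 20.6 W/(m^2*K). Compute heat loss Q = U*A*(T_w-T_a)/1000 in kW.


Temperature difference dT = 25 - 10 = 15 K
Heat loss (W) = U * A * dT = 20.6 * 8007 * 15 = 2474163 W
Convert to kW: 2474163 / 1000 = 2474.163 kW

2474.163 kW


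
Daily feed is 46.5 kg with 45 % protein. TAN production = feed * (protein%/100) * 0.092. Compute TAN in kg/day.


Protein in feed = 46.5 * 45/100 = 20.925 kg/day
TAN = protein * 0.092 = 20.925 * 0.092 = 1.9251 kg/day

1.9251 kg/day
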